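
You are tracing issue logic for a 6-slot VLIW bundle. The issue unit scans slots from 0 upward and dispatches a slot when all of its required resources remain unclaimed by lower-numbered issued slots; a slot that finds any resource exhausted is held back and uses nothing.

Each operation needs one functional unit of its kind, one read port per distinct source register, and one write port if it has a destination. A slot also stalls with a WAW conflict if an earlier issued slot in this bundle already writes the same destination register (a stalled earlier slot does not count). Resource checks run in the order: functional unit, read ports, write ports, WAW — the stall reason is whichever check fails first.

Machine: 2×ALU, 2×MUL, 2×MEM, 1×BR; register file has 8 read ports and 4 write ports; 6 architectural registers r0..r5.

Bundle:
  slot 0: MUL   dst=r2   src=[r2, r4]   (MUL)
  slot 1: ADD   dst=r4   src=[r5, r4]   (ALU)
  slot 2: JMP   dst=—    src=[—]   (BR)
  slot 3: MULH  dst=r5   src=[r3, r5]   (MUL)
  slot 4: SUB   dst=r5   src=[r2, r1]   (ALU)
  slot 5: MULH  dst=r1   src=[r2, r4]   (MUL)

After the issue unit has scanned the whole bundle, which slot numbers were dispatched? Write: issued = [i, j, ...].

issued = [0, 1, 2, 3]

[0] MUL needs rd=2 wr=1: ok; after: ALU=2 MUL=1 MEM=2 BR=1, R=6, W=3
[1] ALU needs rd=2 wr=1: ok; after: ALU=1 MUL=1 MEM=2 BR=1, R=4, W=2
[2] BR needs rd=0 wr=0: ok; after: ALU=1 MUL=1 MEM=2 BR=0, R=4, W=2
[3] MUL needs rd=2 wr=1: ok; after: ALU=1 MUL=0 MEM=2 BR=0, R=2, W=1
[4] ALU needs rd=2 wr=1: WAW; after: ALU=1 MUL=0 MEM=2 BR=0, R=2, W=1
[5] MUL needs rd=2 wr=1: FU; after: ALU=1 MUL=0 MEM=2 BR=0, R=2, W=1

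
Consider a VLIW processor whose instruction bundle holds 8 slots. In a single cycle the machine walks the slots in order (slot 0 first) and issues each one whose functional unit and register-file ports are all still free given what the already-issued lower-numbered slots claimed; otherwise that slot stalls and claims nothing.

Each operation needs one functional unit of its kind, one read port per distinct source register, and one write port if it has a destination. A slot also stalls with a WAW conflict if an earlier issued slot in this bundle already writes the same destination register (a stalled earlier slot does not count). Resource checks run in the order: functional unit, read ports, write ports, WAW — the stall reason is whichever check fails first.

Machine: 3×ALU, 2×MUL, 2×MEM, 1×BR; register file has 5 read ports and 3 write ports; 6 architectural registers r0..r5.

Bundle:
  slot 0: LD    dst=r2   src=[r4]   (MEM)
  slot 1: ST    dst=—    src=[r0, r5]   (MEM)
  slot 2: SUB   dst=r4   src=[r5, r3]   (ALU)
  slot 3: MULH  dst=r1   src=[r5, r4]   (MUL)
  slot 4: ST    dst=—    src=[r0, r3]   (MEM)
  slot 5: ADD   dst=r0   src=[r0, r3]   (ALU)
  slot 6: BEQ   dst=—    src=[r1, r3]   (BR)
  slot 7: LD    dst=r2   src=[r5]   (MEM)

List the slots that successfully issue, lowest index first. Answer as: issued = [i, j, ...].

#0 MEM src=r4 dispatched  <A:3 Mu:2 Ld:1 B:1 rd:4 wr:2>
#1 MEM src=r0,r5 dispatched  <A:3 Mu:2 Ld:0 B:1 rd:2 wr:2>
#2 ALU src=r5,r3 dispatched  <A:2 Mu:2 Ld:0 B:1 rd:0 wr:1>
#3 MUL src=r5,r4 held:RD_PORT  <A:2 Mu:2 Ld:0 B:1 rd:0 wr:1>
#4 MEM src=r0,r3 held:FU  <A:2 Mu:2 Ld:0 B:1 rd:0 wr:1>
#5 ALU src=r0,r3 held:RD_PORT  <A:2 Mu:2 Ld:0 B:1 rd:0 wr:1>
#6 BR src=r1,r3 held:RD_PORT  <A:2 Mu:2 Ld:0 B:1 rd:0 wr:1>
#7 MEM src=r5 held:FU  <A:2 Mu:2 Ld:0 B:1 rd:0 wr:1>

issued = [0, 1, 2]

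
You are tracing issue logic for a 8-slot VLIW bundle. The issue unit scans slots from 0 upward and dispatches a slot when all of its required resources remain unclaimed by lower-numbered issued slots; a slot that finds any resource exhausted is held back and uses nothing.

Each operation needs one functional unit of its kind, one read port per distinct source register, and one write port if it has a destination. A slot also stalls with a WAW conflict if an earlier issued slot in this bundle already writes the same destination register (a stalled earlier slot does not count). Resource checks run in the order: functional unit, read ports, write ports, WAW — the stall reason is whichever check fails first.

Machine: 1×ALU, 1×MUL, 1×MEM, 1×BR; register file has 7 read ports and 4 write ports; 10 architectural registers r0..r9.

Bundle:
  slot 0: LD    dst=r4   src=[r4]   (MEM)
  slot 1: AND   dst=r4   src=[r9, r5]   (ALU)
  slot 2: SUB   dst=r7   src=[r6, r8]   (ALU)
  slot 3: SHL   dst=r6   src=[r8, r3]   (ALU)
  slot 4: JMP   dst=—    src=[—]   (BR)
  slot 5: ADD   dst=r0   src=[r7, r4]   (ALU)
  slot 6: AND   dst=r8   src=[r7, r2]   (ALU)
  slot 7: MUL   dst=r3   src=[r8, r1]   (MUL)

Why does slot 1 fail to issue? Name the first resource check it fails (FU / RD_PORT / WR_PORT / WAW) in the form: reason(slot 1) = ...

reason(slot 1) = WAW

(0) want 1×MEM +1rd +1wr — yes → AL1|MU1|ME0|BR1|rd6|wr3
(1) want 1×ALU +2rd +1wr — WAW → AL1|MU1|ME0|BR1|rd6|wr3
(2) want 1×ALU +2rd +1wr — yes → AL0|MU1|ME0|BR1|rd4|wr2
(3) want 1×ALU +2rd +1wr — FU → AL0|MU1|ME0|BR1|rd4|wr2
(4) want 1×BR +0rd +0wr — yes → AL0|MU1|ME0|BR0|rd4|wr2
(5) want 1×ALU +2rd +1wr — FU → AL0|MU1|ME0|BR0|rd4|wr2
(6) want 1×ALU +2rd +1wr — FU → AL0|MU1|ME0|BR0|rd4|wr2
(7) want 1×MUL +2rd +1wr — yes → AL0|MU0|ME0|BR0|rd2|wr1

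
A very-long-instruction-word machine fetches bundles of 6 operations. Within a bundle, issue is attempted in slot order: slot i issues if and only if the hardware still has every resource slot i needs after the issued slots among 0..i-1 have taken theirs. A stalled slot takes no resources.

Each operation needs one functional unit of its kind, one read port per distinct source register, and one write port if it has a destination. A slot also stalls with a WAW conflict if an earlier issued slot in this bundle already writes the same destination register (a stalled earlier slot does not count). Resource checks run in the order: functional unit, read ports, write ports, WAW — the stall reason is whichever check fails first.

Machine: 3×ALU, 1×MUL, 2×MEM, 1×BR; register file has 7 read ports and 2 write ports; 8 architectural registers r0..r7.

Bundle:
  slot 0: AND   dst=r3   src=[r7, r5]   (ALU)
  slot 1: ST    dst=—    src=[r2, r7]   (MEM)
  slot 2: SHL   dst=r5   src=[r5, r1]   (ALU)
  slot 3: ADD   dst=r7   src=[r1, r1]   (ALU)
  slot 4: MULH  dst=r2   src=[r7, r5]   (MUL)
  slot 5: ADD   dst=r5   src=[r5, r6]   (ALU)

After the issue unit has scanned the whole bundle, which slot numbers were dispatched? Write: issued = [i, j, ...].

slot 0 (ALU): ISSUE — free A2,Mu1,Ld2,B1 rp5 wp1
slot 1 (MEM): ISSUE — free A2,Mu1,Ld1,B1 rp3 wp1
slot 2 (ALU): ISSUE — free A1,Mu1,Ld1,B1 rp1 wp0
slot 3 (ALU): stall WR_PORT — free A1,Mu1,Ld1,B1 rp1 wp0
slot 4 (MUL): stall RD_PORT — free A1,Mu1,Ld1,B1 rp1 wp0
slot 5 (ALU): stall RD_PORT — free A1,Mu1,Ld1,B1 rp1 wp0

issued = [0, 1, 2]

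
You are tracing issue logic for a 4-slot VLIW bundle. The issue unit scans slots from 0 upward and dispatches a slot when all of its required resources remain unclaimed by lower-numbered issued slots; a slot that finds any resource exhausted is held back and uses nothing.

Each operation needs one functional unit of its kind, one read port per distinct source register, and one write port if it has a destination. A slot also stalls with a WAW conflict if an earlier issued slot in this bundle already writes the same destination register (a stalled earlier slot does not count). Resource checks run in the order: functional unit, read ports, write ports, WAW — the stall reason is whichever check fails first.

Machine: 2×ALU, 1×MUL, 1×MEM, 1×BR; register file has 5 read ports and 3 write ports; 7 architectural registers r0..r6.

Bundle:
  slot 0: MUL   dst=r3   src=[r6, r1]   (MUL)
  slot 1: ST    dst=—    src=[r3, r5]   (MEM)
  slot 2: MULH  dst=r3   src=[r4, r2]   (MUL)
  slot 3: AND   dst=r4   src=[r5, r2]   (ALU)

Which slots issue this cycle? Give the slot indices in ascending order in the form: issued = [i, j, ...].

  0. MUL→r3 ⇒ go  {2A/0Mu/1Ld/1B | 3r 2w}
  1. MEM ⇒ go  {2A/0Mu/0Ld/1B | 1r 2w}
  2. MUL→r3 ⇒ no(FU)  {2A/0Mu/0Ld/1B | 1r 2w}
  3. ALU→r4 ⇒ no(RD_PORT)  {2A/0Mu/0Ld/1B | 1r 2w}

issued = [0, 1]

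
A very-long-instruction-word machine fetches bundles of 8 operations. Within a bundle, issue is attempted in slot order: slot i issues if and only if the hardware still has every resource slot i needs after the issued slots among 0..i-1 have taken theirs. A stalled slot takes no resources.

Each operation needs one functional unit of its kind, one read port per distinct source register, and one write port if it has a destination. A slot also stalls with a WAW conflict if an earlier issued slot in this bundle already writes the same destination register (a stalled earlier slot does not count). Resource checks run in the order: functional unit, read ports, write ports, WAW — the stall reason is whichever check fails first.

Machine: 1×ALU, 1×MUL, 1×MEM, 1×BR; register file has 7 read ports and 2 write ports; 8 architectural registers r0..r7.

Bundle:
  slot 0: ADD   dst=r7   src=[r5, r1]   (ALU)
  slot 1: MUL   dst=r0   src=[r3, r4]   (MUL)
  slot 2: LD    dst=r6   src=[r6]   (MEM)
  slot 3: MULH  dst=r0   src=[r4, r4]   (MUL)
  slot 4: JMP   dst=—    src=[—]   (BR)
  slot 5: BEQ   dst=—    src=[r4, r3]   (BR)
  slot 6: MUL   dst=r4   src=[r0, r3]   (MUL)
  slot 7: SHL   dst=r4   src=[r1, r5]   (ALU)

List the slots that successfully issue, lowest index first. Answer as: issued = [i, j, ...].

issued = [0, 1, 4]

[0] ALU needs rd=2 wr=1: ok; after: ALU=0 MUL=1 MEM=1 BR=1, R=5, W=1
[1] MUL needs rd=2 wr=1: ok; after: ALU=0 MUL=0 MEM=1 BR=1, R=3, W=0
[2] MEM needs rd=1 wr=1: WR_PORT; after: ALU=0 MUL=0 MEM=1 BR=1, R=3, W=0
[3] MUL needs rd=1 wr=1: FU; after: ALU=0 MUL=0 MEM=1 BR=1, R=3, W=0
[4] BR needs rd=0 wr=0: ok; after: ALU=0 MUL=0 MEM=1 BR=0, R=3, W=0
[5] BR needs rd=2 wr=0: FU; after: ALU=0 MUL=0 MEM=1 BR=0, R=3, W=0
[6] MUL needs rd=2 wr=1: FU; after: ALU=0 MUL=0 MEM=1 BR=0, R=3, W=0
[7] ALU needs rd=2 wr=1: FU; after: ALU=0 MUL=0 MEM=1 BR=0, R=3, W=0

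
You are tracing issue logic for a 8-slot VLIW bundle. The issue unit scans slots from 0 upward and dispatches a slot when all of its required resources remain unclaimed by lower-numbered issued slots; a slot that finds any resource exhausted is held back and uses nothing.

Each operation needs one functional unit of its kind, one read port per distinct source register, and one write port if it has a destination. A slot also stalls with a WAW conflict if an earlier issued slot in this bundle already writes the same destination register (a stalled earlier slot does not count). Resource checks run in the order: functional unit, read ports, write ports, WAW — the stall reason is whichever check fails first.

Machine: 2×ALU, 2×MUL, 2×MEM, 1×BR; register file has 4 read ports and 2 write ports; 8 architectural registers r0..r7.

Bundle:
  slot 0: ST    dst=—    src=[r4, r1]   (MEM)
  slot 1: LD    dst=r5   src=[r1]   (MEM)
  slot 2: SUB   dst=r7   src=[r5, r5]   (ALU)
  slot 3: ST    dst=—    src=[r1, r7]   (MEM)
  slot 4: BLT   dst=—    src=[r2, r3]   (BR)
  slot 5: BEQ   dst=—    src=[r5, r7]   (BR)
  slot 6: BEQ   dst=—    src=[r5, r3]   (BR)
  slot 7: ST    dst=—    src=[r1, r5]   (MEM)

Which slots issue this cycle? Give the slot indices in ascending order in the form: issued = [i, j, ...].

issued = [0, 1, 2]

[0] MEM needs rd=2 wr=0: ok; after: ALU=2 MUL=2 MEM=1 BR=1, R=2, W=2
[1] MEM needs rd=1 wr=1: ok; after: ALU=2 MUL=2 MEM=0 BR=1, R=1, W=1
[2] ALU needs rd=1 wr=1: ok; after: ALU=1 MUL=2 MEM=0 BR=1, R=0, W=0
[3] MEM needs rd=2 wr=0: FU; after: ALU=1 MUL=2 MEM=0 BR=1, R=0, W=0
[4] BR needs rd=2 wr=0: RD_PORT; after: ALU=1 MUL=2 MEM=0 BR=1, R=0, W=0
[5] BR needs rd=2 wr=0: RD_PORT; after: ALU=1 MUL=2 MEM=0 BR=1, R=0, W=0
[6] BR needs rd=2 wr=0: RD_PORT; after: ALU=1 MUL=2 MEM=0 BR=1, R=0, W=0
[7] MEM needs rd=2 wr=0: FU; after: ALU=1 MUL=2 MEM=0 BR=1, R=0, W=0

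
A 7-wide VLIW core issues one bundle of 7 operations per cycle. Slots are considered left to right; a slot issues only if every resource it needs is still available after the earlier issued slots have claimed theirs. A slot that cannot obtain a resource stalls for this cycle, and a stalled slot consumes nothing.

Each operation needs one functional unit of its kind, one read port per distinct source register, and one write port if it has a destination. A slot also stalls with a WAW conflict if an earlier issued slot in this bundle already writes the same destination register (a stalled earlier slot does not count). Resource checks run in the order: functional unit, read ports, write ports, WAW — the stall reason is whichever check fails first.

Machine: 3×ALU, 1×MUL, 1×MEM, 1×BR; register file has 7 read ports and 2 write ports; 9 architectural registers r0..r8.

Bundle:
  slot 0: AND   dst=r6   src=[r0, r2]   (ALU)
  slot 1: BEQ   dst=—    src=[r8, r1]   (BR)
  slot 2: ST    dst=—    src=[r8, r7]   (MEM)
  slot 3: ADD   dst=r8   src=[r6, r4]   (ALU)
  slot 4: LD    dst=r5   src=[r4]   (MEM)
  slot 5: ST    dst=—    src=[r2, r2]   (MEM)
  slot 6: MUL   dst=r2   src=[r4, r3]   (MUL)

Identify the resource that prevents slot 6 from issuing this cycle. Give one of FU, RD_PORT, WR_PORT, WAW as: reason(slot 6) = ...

reason(slot 6) = RD_PORT

slot 0 (ALU): ISSUE — free A2,Mu1,Ld1,B1 rp5 wp1
slot 1 (BR): ISSUE — free A2,Mu1,Ld1,B0 rp3 wp1
slot 2 (MEM): ISSUE — free A2,Mu1,Ld0,B0 rp1 wp1
slot 3 (ALU): stall RD_PORT — free A2,Mu1,Ld0,B0 rp1 wp1
slot 4 (MEM): stall FU — free A2,Mu1,Ld0,B0 rp1 wp1
slot 5 (MEM): stall FU — free A2,Mu1,Ld0,B0 rp1 wp1
slot 6 (MUL): stall RD_PORT — free A2,Mu1,Ld0,B0 rp1 wp1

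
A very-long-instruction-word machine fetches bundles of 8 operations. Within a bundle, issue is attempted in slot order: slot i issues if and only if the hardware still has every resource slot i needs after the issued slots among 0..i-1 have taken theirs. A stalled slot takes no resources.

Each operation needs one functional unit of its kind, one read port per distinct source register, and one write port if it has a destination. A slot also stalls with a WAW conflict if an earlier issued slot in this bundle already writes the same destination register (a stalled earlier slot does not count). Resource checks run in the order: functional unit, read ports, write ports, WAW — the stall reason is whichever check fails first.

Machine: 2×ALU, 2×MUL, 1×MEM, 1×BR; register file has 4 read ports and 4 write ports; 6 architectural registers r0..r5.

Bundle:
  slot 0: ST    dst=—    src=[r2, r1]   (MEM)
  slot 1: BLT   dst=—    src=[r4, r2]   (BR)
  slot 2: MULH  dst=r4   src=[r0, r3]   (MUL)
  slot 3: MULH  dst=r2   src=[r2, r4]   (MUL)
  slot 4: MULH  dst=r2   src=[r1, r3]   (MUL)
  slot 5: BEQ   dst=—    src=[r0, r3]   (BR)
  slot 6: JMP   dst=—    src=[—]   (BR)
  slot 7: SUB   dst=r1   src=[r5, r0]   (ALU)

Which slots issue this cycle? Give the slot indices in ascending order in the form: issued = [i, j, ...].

issued = [0, 1]

#0 MEM src=r2,r1 dispatched  <A:2 Mu:2 Ld:0 B:1 rd:2 wr:4>
#1 BR src=r4,r2 dispatched  <A:2 Mu:2 Ld:0 B:0 rd:0 wr:4>
#2 MUL src=r0,r3 held:RD_PORT  <A:2 Mu:2 Ld:0 B:0 rd:0 wr:4>
#3 MUL src=r2,r4 held:RD_PORT  <A:2 Mu:2 Ld:0 B:0 rd:0 wr:4>
#4 MUL src=r1,r3 held:RD_PORT  <A:2 Mu:2 Ld:0 B:0 rd:0 wr:4>
#5 BR src=r0,r3 held:FU  <A:2 Mu:2 Ld:0 B:0 rd:0 wr:4>
#6 BR src=- held:FU  <A:2 Mu:2 Ld:0 B:0 rd:0 wr:4>
#7 ALU src=r5,r0 held:RD_PORT  <A:2 Mu:2 Ld:0 B:0 rd:0 wr:4>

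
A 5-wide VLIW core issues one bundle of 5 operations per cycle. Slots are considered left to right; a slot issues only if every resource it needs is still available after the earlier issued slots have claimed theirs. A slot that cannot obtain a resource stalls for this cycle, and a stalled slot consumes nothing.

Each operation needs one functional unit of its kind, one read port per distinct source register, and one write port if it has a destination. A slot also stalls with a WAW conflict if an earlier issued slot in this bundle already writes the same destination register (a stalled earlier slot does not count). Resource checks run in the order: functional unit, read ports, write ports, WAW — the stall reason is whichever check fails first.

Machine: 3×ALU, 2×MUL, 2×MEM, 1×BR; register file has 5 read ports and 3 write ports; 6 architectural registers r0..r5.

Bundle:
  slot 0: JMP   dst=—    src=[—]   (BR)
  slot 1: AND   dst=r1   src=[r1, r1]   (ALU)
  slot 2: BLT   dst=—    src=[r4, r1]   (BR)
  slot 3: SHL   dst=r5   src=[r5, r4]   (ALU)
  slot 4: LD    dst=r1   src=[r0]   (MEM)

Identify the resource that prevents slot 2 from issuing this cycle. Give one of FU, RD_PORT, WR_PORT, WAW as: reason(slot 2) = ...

reason(slot 2) = FU

  0. BR ⇒ go  {3A/2Mu/2Ld/0B | 5r 3w}
  1. ALU→r1 ⇒ go  {2A/2Mu/2Ld/0B | 4r 2w}
  2. BR ⇒ no(FU)  {2A/2Mu/2Ld/0B | 4r 2w}
  3. ALU→r5 ⇒ go  {1A/2Mu/2Ld/0B | 2r 1w}
  4. MEM→r1 ⇒ no(WAW)  {1A/2Mu/2Ld/0B | 2r 1w}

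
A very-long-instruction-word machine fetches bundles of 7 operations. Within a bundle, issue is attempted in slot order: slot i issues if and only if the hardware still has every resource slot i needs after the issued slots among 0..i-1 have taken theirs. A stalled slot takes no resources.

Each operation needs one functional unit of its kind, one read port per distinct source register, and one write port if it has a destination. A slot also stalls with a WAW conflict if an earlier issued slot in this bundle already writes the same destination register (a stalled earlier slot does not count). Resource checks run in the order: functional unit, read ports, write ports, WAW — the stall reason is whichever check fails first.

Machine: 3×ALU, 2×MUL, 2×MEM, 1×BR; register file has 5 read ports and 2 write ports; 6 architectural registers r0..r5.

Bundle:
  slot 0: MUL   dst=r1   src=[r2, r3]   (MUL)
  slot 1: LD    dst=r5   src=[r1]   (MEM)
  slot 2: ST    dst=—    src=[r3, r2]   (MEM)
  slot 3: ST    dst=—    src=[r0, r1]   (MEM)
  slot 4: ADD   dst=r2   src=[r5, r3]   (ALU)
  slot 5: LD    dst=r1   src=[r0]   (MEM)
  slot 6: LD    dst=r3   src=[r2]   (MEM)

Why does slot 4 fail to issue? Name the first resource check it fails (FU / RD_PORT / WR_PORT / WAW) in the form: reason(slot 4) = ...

reason(slot 4) = RD_PORT

[0] MUL needs rd=2 wr=1: ok; after: ALU=3 MUL=1 MEM=2 BR=1, R=3, W=1
[1] MEM needs rd=1 wr=1: ok; after: ALU=3 MUL=1 MEM=1 BR=1, R=2, W=0
[2] MEM needs rd=2 wr=0: ok; after: ALU=3 MUL=1 MEM=0 BR=1, R=0, W=0
[3] MEM needs rd=2 wr=0: FU; after: ALU=3 MUL=1 MEM=0 BR=1, R=0, W=0
[4] ALU needs rd=2 wr=1: RD_PORT; after: ALU=3 MUL=1 MEM=0 BR=1, R=0, W=0
[5] MEM needs rd=1 wr=1: FU; after: ALU=3 MUL=1 MEM=0 BR=1, R=0, W=0
[6] MEM needs rd=1 wr=1: FU; after: ALU=3 MUL=1 MEM=0 BR=1, R=0, W=0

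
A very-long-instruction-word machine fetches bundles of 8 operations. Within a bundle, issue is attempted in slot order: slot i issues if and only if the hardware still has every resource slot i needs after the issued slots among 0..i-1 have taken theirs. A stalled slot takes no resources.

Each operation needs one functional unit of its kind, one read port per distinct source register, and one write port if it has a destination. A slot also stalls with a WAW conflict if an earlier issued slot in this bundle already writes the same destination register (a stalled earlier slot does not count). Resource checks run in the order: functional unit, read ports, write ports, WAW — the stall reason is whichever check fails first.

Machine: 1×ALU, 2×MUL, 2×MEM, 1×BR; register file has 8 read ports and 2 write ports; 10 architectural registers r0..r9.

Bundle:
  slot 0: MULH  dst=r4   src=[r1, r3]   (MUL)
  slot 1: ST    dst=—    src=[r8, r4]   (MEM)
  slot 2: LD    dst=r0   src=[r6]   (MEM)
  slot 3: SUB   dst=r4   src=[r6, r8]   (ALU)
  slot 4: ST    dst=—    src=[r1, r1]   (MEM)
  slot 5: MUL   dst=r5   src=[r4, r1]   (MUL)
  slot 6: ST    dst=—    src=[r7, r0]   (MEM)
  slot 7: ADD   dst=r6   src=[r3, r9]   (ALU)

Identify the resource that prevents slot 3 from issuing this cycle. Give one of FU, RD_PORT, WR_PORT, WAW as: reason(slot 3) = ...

reason(slot 3) = WR_PORT

  0. MUL→r4 ⇒ go  {1A/1Mu/2Ld/1B | 6r 1w}
  1. MEM ⇒ go  {1A/1Mu/1Ld/1B | 4r 1w}
  2. MEM→r0 ⇒ go  {1A/1Mu/0Ld/1B | 3r 0w}
  3. ALU→r4 ⇒ no(WR_PORT)  {1A/1Mu/0Ld/1B | 3r 0w}
  4. MEM ⇒ no(FU)  {1A/1Mu/0Ld/1B | 3r 0w}
  5. MUL→r5 ⇒ no(WR_PORT)  {1A/1Mu/0Ld/1B | 3r 0w}
  6. MEM ⇒ no(FU)  {1A/1Mu/0Ld/1B | 3r 0w}
  7. ALU→r6 ⇒ no(WR_PORT)  {1A/1Mu/0Ld/1B | 3r 0w}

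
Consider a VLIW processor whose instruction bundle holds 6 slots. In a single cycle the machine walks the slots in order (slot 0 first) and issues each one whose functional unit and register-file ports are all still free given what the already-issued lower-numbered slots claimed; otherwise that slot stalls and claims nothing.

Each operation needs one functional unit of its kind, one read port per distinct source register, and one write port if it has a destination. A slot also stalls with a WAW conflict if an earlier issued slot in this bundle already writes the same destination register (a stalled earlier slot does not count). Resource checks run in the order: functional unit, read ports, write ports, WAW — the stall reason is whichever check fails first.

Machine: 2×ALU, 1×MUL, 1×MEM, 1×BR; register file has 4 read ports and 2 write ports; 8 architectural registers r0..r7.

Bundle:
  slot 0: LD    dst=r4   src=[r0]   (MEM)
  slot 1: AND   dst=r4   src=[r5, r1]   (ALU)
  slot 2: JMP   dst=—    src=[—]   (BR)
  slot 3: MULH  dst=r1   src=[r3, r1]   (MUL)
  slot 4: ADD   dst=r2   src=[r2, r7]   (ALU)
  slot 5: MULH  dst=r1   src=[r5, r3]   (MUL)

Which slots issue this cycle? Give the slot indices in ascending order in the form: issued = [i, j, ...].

#0 MEM src=r0 dispatched  <A:2 Mu:1 Ld:0 B:1 rd:3 wr:1>
#1 ALU src=r5,r1 held:WAW  <A:2 Mu:1 Ld:0 B:1 rd:3 wr:1>
#2 BR src=- dispatched  <A:2 Mu:1 Ld:0 B:0 rd:3 wr:1>
#3 MUL src=r3,r1 dispatched  <A:2 Mu:0 Ld:0 B:0 rd:1 wr:0>
#4 ALU src=r2,r7 held:RD_PORT  <A:2 Mu:0 Ld:0 B:0 rd:1 wr:0>
#5 MUL src=r5,r3 held:FU  <A:2 Mu:0 Ld:0 B:0 rd:1 wr:0>

issued = [0, 2, 3]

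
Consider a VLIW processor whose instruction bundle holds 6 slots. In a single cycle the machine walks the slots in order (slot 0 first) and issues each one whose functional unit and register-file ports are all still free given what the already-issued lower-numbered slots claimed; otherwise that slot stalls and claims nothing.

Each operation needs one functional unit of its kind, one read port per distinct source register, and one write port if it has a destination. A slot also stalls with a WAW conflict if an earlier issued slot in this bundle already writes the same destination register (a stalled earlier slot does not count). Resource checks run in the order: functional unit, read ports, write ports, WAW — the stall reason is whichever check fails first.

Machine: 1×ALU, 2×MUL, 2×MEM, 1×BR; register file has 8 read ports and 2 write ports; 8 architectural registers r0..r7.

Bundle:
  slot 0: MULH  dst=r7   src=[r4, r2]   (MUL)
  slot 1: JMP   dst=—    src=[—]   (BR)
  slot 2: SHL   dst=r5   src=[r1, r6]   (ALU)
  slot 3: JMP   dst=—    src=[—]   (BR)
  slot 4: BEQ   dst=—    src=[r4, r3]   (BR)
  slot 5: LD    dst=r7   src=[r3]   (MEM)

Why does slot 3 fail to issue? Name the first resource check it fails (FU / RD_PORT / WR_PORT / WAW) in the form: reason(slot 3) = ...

#0 MUL src=r4,r2 dispatched  <A:1 Mu:1 Ld:2 B:1 rd:6 wr:1>
#1 BR src=- dispatched  <A:1 Mu:1 Ld:2 B:0 rd:6 wr:1>
#2 ALU src=r1,r6 dispatched  <A:0 Mu:1 Ld:2 B:0 rd:4 wr:0>
#3 BR src=- held:FU  <A:0 Mu:1 Ld:2 B:0 rd:4 wr:0>
#4 BR src=r4,r3 held:FU  <A:0 Mu:1 Ld:2 B:0 rd:4 wr:0>
#5 MEM src=r3 held:WR_PORT  <A:0 Mu:1 Ld:2 B:0 rd:4 wr:0>

reason(slot 3) = FU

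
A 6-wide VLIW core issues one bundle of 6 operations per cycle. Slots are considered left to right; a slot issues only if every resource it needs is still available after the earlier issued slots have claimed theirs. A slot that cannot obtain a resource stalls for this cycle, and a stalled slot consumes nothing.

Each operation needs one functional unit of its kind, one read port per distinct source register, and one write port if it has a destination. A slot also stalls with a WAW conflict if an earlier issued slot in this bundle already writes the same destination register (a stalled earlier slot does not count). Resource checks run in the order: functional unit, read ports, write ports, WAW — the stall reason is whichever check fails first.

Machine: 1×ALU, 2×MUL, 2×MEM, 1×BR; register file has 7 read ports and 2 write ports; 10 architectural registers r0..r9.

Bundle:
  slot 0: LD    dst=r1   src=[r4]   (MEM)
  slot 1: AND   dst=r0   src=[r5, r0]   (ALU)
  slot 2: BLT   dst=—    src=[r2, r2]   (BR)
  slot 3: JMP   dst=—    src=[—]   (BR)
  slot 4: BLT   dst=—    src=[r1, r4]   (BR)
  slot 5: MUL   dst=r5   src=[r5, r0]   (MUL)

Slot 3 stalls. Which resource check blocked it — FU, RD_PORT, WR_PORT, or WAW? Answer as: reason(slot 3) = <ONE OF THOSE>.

reason(slot 3) = FU

slot 0 (MEM): ISSUE — free A1,Mu2,Ld1,B1 rp6 wp1
slot 1 (ALU): ISSUE — free A0,Mu2,Ld1,B1 rp4 wp0
slot 2 (BR): ISSUE — free A0,Mu2,Ld1,B0 rp3 wp0
slot 3 (BR): stall FU — free A0,Mu2,Ld1,B0 rp3 wp0
slot 4 (BR): stall FU — free A0,Mu2,Ld1,B0 rp3 wp0
slot 5 (MUL): stall WR_PORT — free A0,Mu2,Ld1,B0 rp3 wp0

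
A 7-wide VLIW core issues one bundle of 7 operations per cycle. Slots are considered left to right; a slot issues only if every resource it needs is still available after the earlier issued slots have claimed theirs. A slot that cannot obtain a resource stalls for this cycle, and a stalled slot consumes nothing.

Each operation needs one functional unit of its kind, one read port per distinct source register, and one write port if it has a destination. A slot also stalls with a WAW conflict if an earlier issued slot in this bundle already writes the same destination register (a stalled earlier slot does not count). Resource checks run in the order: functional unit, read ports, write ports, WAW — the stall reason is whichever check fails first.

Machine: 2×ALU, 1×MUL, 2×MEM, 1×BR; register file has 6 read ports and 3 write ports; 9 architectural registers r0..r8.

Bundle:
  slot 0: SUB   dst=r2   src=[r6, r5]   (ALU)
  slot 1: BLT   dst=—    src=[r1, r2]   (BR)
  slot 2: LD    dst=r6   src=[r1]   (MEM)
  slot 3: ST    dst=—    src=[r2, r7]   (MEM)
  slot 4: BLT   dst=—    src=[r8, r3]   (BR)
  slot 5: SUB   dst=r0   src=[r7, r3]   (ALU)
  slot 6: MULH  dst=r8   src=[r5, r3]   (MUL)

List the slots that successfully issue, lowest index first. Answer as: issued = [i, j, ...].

#0 ALU src=r6,r5 dispatched  <A:1 Mu:1 Ld:2 B:1 rd:4 wr:2>
#1 BR src=r1,r2 dispatched  <A:1 Mu:1 Ld:2 B:0 rd:2 wr:2>
#2 MEM src=r1 dispatched  <A:1 Mu:1 Ld:1 B:0 rd:1 wr:1>
#3 MEM src=r2,r7 held:RD_PORT  <A:1 Mu:1 Ld:1 B:0 rd:1 wr:1>
#4 BR src=r8,r3 held:FU  <A:1 Mu:1 Ld:1 B:0 rd:1 wr:1>
#5 ALU src=r7,r3 held:RD_PORT  <A:1 Mu:1 Ld:1 B:0 rd:1 wr:1>
#6 MUL src=r5,r3 held:RD_PORT  <A:1 Mu:1 Ld:1 B:0 rd:1 wr:1>

issued = [0, 1, 2]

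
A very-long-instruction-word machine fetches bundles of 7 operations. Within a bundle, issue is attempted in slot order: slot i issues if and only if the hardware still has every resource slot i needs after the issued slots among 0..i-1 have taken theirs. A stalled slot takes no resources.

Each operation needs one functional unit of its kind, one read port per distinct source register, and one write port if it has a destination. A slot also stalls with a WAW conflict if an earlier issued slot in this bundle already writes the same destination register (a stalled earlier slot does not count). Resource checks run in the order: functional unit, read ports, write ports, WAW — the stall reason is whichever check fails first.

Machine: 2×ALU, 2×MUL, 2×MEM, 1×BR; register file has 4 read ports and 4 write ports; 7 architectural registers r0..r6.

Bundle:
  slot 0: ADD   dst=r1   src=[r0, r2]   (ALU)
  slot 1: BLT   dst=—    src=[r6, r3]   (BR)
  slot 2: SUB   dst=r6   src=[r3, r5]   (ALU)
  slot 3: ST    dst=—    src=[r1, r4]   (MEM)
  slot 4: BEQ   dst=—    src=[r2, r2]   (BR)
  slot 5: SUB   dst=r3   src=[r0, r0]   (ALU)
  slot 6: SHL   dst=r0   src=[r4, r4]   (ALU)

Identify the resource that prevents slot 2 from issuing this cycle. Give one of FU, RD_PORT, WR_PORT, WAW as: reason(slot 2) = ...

[0] ALU needs rd=2 wr=1: ok; after: ALU=1 MUL=2 MEM=2 BR=1, R=2, W=3
[1] BR needs rd=2 wr=0: ok; after: ALU=1 MUL=2 MEM=2 BR=0, R=0, W=3
[2] ALU needs rd=2 wr=1: RD_PORT; after: ALU=1 MUL=2 MEM=2 BR=0, R=0, W=3
[3] MEM needs rd=2 wr=0: RD_PORT; after: ALU=1 MUL=2 MEM=2 BR=0, R=0, W=3
[4] BR needs rd=1 wr=0: FU; after: ALU=1 MUL=2 MEM=2 BR=0, R=0, W=3
[5] ALU needs rd=1 wr=1: RD_PORT; after: ALU=1 MUL=2 MEM=2 BR=0, R=0, W=3
[6] ALU needs rd=1 wr=1: RD_PORT; after: ALU=1 MUL=2 MEM=2 BR=0, R=0, W=3

reason(slot 2) = RD_PORT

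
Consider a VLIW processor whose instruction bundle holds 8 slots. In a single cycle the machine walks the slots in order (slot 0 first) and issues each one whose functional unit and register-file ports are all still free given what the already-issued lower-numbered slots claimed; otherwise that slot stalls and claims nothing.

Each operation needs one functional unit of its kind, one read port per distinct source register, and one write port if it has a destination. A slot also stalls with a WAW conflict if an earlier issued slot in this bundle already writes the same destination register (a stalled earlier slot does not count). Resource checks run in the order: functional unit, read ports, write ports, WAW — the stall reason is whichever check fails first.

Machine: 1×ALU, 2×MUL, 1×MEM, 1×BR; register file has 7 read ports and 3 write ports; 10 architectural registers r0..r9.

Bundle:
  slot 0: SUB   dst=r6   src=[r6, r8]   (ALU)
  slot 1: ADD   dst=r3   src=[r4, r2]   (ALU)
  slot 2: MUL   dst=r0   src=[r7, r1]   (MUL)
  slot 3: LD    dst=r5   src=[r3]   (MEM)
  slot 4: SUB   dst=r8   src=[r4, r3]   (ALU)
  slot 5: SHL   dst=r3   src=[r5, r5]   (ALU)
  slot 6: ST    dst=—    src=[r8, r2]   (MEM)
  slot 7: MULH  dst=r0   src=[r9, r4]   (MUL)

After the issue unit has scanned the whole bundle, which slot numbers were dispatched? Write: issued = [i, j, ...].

slot 0 (ALU): ISSUE — free A0,Mu2,Ld1,B1 rp5 wp2
slot 1 (ALU): stall FU — free A0,Mu2,Ld1,B1 rp5 wp2
slot 2 (MUL): ISSUE — free A0,Mu1,Ld1,B1 rp3 wp1
slot 3 (MEM): ISSUE — free A0,Mu1,Ld0,B1 rp2 wp0
slot 4 (ALU): stall FU — free A0,Mu1,Ld0,B1 rp2 wp0
slot 5 (ALU): stall FU — free A0,Mu1,Ld0,B1 rp2 wp0
slot 6 (MEM): stall FU — free A0,Mu1,Ld0,B1 rp2 wp0
slot 7 (MUL): stall WR_PORT — free A0,Mu1,Ld0,B1 rp2 wp0

issued = [0, 2, 3]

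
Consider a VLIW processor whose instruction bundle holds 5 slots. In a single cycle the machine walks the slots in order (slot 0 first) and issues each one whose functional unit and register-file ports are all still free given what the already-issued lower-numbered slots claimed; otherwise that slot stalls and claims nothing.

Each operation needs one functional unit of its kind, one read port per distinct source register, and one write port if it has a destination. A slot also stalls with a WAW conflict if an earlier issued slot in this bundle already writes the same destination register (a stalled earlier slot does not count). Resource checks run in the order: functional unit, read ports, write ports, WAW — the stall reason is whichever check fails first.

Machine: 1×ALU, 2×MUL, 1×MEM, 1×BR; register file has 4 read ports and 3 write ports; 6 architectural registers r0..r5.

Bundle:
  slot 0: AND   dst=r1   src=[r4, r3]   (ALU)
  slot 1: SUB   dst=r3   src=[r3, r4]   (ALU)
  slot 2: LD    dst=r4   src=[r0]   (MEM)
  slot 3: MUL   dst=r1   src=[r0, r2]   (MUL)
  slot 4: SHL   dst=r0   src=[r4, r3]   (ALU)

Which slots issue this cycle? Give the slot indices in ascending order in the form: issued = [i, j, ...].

(0) want 1×ALU +2rd +1wr — yes → AL0|MU2|ME1|BR1|rd2|wr2
(1) want 1×ALU +2rd +1wr — FU → AL0|MU2|ME1|BR1|rd2|wr2
(2) want 1×MEM +1rd +1wr — yes → AL0|MU2|ME0|BR1|rd1|wr1
(3) want 1×MUL +2rd +1wr — RD_PORT → AL0|MU2|ME0|BR1|rd1|wr1
(4) want 1×ALU +2rd +1wr — FU → AL0|MU2|ME0|BR1|rd1|wr1

issued = [0, 2]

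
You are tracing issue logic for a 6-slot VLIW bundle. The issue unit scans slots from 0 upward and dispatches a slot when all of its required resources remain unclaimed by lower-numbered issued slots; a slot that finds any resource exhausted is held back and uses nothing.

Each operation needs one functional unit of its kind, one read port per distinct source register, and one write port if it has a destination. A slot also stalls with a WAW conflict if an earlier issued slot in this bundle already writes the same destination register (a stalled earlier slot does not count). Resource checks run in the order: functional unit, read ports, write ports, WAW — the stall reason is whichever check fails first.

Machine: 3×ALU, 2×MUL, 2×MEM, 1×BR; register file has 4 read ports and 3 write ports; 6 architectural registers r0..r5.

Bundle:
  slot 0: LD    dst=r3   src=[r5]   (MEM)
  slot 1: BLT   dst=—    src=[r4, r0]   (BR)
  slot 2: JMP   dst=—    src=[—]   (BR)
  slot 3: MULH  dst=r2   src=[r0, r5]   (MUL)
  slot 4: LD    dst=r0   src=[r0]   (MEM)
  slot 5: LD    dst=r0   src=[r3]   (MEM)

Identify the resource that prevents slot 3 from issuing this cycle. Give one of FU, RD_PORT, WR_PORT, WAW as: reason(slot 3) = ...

reason(slot 3) = RD_PORT

#0 MEM src=r5 dispatched  <A:3 Mu:2 Ld:1 B:1 rd:3 wr:2>
#1 BR src=r4,r0 dispatched  <A:3 Mu:2 Ld:1 B:0 rd:1 wr:2>
#2 BR src=- held:FU  <A:3 Mu:2 Ld:1 B:0 rd:1 wr:2>
#3 MUL src=r0,r5 held:RD_PORT  <A:3 Mu:2 Ld:1 B:0 rd:1 wr:2>
#4 MEM src=r0 dispatched  <A:3 Mu:2 Ld:0 B:0 rd:0 wr:1>
#5 MEM src=r3 held:FU  <A:3 Mu:2 Ld:0 B:0 rd:0 wr:1>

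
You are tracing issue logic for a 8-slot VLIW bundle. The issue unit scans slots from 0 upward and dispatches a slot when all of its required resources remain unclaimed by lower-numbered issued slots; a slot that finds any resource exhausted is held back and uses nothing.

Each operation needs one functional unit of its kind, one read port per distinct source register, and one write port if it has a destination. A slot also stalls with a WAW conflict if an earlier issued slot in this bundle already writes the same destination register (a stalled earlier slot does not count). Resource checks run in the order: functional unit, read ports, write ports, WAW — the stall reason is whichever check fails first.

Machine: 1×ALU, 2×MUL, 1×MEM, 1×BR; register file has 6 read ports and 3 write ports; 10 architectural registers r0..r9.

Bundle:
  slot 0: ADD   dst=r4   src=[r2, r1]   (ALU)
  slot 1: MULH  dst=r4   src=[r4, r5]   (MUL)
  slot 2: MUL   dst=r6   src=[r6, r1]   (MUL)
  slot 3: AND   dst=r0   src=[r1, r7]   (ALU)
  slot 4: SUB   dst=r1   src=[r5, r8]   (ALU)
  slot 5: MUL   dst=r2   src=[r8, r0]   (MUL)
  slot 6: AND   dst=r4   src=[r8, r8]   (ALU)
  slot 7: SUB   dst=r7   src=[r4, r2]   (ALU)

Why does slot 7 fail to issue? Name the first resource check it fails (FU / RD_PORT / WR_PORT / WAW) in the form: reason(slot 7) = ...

reason(slot 7) = FU

  0. ALU→r4 ⇒ go  {0A/2Mu/1Ld/1B | 4r 2w}
  1. MUL→r4 ⇒ no(WAW)  {0A/2Mu/1Ld/1B | 4r 2w}
  2. MUL→r6 ⇒ go  {0A/1Mu/1Ld/1B | 2r 1w}
  3. ALU→r0 ⇒ no(FU)  {0A/1Mu/1Ld/1B | 2r 1w}
  4. ALU→r1 ⇒ no(FU)  {0A/1Mu/1Ld/1B | 2r 1w}
  5. MUL→r2 ⇒ go  {0A/0Mu/1Ld/1B | 0r 0w}
  6. ALU→r4 ⇒ no(FU)  {0A/0Mu/1Ld/1B | 0r 0w}
  7. ALU→r7 ⇒ no(FU)  {0A/0Mu/1Ld/1B | 0r 0w}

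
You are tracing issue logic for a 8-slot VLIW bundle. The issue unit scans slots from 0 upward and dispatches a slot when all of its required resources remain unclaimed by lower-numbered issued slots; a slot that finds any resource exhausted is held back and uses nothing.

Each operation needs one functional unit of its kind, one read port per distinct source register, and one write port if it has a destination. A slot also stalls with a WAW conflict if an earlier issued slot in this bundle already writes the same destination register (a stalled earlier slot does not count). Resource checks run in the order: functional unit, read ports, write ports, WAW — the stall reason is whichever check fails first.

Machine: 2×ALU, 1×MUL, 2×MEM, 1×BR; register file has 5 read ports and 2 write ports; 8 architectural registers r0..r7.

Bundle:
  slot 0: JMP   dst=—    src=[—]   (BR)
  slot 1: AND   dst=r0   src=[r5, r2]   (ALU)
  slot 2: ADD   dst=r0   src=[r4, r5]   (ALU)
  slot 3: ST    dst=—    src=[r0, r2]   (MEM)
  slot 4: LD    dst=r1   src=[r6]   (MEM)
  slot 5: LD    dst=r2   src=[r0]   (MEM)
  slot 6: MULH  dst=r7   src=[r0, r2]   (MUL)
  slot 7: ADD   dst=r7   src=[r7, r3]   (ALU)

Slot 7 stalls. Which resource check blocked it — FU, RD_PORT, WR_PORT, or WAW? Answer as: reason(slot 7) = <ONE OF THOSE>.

(0) want 1×BR +0rd +0wr — yes → AL2|MU1|ME2|BR0|rd5|wr2
(1) want 1×ALU +2rd +1wr — yes → AL1|MU1|ME2|BR0|rd3|wr1
(2) want 1×ALU +2rd +1wr — WAW → AL1|MU1|ME2|BR0|rd3|wr1
(3) want 1×MEM +2rd +0wr — yes → AL1|MU1|ME1|BR0|rd1|wr1
(4) want 1×MEM +1rd +1wr — yes → AL1|MU1|ME0|BR0|rd0|wr0
(5) want 1×MEM +1rd +1wr — FU → AL1|MU1|ME0|BR0|rd0|wr0
(6) want 1×MUL +2rd +1wr — RD_PORT → AL1|MU1|ME0|BR0|rd0|wr0
(7) want 1×ALU +2rd +1wr — RD_PORT → AL1|MU1|ME0|BR0|rd0|wr0

reason(slot 7) = RD_PORT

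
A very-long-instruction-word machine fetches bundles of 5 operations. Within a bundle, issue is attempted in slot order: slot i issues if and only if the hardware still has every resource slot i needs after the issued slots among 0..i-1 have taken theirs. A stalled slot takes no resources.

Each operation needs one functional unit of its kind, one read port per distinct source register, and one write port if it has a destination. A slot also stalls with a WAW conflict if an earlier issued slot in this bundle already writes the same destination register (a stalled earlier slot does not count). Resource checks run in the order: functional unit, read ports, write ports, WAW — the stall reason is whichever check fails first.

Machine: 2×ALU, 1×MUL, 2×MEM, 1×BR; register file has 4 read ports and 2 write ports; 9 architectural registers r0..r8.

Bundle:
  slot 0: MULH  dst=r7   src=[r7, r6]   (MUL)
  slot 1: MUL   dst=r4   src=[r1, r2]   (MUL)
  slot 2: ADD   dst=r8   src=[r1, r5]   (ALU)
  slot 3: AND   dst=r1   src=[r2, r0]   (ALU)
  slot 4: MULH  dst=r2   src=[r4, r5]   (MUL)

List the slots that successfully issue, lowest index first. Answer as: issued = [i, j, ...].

issued = [0, 2]

  0. MUL→r7 ⇒ go  {2A/0Mu/2Ld/1B | 2r 1w}
  1. MUL→r4 ⇒ no(FU)  {2A/0Mu/2Ld/1B | 2r 1w}
  2. ALU→r8 ⇒ go  {1A/0Mu/2Ld/1B | 0r 0w}
  3. ALU→r1 ⇒ no(RD_PORT)  {1A/0Mu/2Ld/1B | 0r 0w}
  4. MUL→r2 ⇒ no(FU)  {1A/0Mu/2Ld/1B | 0r 0w}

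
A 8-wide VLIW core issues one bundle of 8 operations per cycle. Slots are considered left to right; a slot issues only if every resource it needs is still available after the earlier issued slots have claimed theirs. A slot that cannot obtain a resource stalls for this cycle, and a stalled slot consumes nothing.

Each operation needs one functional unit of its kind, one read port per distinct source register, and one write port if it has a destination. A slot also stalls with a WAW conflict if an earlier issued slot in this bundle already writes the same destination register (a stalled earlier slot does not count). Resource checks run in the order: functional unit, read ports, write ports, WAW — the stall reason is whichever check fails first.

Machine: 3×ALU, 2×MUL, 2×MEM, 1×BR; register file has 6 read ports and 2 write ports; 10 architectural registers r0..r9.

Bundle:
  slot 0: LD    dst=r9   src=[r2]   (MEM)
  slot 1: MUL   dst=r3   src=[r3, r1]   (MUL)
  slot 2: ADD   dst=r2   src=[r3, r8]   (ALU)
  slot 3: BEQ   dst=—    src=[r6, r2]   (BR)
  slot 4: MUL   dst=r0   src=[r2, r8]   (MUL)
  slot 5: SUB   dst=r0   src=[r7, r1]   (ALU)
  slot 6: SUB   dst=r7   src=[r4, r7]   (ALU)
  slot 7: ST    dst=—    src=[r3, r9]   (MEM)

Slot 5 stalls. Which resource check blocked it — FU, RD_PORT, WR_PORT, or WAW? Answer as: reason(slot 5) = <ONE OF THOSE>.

slot 0 (MEM): ISSUE — free A3,Mu2,Ld1,B1 rp5 wp1
slot 1 (MUL): ISSUE — free A3,Mu1,Ld1,B1 rp3 wp0
slot 2 (ALU): stall WR_PORT — free A3,Mu1,Ld1,B1 rp3 wp0
slot 3 (BR): ISSUE — free A3,Mu1,Ld1,B0 rp1 wp0
slot 4 (MUL): stall RD_PORT — free A3,Mu1,Ld1,B0 rp1 wp0
slot 5 (ALU): stall RD_PORT — free A3,Mu1,Ld1,B0 rp1 wp0
slot 6 (ALU): stall RD_PORT — free A3,Mu1,Ld1,B0 rp1 wp0
slot 7 (MEM): stall RD_PORT — free A3,Mu1,Ld1,B0 rp1 wp0

reason(slot 5) = RD_PORT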